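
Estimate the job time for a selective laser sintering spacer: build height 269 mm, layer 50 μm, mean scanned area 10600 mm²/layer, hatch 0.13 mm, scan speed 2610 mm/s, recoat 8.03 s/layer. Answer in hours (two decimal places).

Layer count = ceil(269 / 0.05) = 5380.
Per-layer scan distance = 10600 / 0.13, so 81538.5 mm.
Scan time per layer = 81538.5 / 2610 = 31.2408 s.
Time per layer: 31.2408 + 8.03 → 39.2708 s.
Total: 5380 × 39.2708 s = 211276.904 s → 58.69 hours.

58.69 hours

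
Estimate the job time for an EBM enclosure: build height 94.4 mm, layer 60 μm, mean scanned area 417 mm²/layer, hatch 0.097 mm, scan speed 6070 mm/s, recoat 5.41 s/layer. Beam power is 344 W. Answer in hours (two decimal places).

Layers = ⌈94.4/0.06⌉ = 1574.
Hatch length per layer = 417 / 0.097 = 4299 mm.
Scan time per layer = 4299 / 6070, so 0.7082 s.
Per-layer time: 0.7082 + 5.41 → 6.1182 s.
Total: 1574 × 6.1182 s = 9630.0468 s → 2.68 hours.

2.68 hours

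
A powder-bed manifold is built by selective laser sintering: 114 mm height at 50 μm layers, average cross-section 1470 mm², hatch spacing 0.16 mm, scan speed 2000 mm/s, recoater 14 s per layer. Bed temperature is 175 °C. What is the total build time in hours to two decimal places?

Layer count = ceil(114 / 0.05) = 2280.
Scan path per layer = 1470 / 0.16, so 9187.5 mm.
Scan time per layer = 9187.5 / 2000 = 4.5938 s.
Time per layer = 4.5938 + 14 = 18.5938 s.
2280 layers × 18.5938 s/layer = 42393.864 s, i.e. 11.78 hours.

11.78 hours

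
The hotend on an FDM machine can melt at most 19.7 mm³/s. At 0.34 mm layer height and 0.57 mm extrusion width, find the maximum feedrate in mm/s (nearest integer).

102 mm/s

Extrusion cross-section = 0.34 × 0.57, so 0.1938 mm².
Max speed = 19.7 / 0.1938 = 101.65 ≈ 102 mm/s.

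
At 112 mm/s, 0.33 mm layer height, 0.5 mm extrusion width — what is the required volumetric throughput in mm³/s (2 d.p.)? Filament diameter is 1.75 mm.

Extrusion cross-section: 0.33 × 0.5 → 0.165 mm².
Q = v·A = 112 × 0.165 = 18.48 mm³/s.

18.48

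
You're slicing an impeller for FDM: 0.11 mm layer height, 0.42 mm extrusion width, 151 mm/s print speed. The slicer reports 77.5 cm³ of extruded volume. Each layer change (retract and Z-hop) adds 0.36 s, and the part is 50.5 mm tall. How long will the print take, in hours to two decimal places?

3.13 hours

Extrusion cross-section = 0.11 × 0.42, so 0.0462 mm².
Toolpath length = 77.5 cm³ / 0.0462 mm² = 77500 / 0.0462 = 1677489.2 mm.
Extrusion time = 1677489.2 / 151 = 11109.2 s.
Layers = ⌈50.5/0.11⌉ = 460.
Non-print overhead = 460 × 0.36, so 165.6 s.
Altogether 11109.2 + 165.6 = 11274.8 s, i.e. 3.13 hours.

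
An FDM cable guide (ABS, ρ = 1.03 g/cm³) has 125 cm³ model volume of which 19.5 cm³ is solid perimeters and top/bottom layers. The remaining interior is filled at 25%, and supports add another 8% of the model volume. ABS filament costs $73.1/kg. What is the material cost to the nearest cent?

$4.21

Infill region = 125 − 19.5, so 105.5 cm³.
Deposited infill = 0.25 × 105.5 = 26.375 cm³.
Support: 0.08 × 125 → 10 cm³.
Total printed volume = 19.5 + 26.375 + 10, so 55.875 cm³.
Mass = 55.875 × 1.03, so 57.55125 g.
Cost = 57.55125 g / 1000 × $73.1/kg = $4.21.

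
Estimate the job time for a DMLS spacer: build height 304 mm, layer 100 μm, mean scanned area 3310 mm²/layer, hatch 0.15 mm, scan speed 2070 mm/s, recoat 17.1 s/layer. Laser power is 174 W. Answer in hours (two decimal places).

Layer count = ceil(304 / 0.1) = 3040.
Hatch length per layer: 3310 / 0.15 → 22066.7 mm.
Scan time per layer = 22066.7 / 2070, so 10.6602 s.
Time per layer = 10.6602 + 17.1, so 27.7602 s.
Build time = 3040 × 27.7602 = 84391.008 s = 23.44 hours.

23.44 hours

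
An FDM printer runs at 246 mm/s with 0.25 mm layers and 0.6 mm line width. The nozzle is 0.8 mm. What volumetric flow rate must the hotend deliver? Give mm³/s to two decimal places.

A = 0.25 × 0.6 = 0.15 mm².
Volumetric flow = 246 × 0.15 = 36.90 mm³/s.

36.90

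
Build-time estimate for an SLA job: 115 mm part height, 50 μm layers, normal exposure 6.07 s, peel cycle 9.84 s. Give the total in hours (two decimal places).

10.16 hours

Layer count = ceil(115 / 0.05) = 2300.
Per-layer time: 6.07 + 9.84 → 15.91 s.
Total = 2300 × 15.91 = 36593 s = 10.16 hours.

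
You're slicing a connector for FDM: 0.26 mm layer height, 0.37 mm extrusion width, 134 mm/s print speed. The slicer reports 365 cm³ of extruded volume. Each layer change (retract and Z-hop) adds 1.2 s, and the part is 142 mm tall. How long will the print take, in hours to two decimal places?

Line area: 0.26 × 0.37 → 0.0962 mm².
Total extruded path = 365000/0.0962 = 3794178.8 mm.
Print-move time = 3794178.8 / 134 = 28314.8 s.
Layers = ⌈142/0.26⌉ = 547.
Z-hop total = 547 × 1.2, so 656.4 s.
Total = 28314.8 + 656.4 = 28971.2 s = 8.05 hours.

8.05 hours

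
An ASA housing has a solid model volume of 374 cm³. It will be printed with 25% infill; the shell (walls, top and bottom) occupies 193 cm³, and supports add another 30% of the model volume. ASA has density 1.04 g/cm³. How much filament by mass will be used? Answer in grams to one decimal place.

364.5 g

Volume inside the shell = 374 − 193 = 181 cm³.
Infill volume = 0.25 × 181 = 45.25 cm³.
Support: 0.30 × 374 → 112.2 cm³.
Deposited volume = 193 + 45.25 + 112.2, so 350.45 cm³.
Mass = 350.45 × 1.04, so 364.468 g.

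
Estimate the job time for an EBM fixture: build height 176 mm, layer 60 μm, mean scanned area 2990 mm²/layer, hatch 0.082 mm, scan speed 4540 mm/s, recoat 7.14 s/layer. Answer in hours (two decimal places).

12.36 hours

Layer count = ceil(176 / 0.06) = 2934.
Hatch length per layer = 2990 / 0.082 = 36463.4 mm.
Scan time per layer = 36463.4 / 4540 = 8.0316 s.
Layer cycle = 8.0316 + 7.14 = 15.1716 s.
2934 layers × 15.1716 s/layer = 44513.4744 s, i.e. 12.36 hours.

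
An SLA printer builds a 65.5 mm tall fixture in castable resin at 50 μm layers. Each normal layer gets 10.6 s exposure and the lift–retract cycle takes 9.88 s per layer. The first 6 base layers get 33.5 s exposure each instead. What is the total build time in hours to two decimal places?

Layer count = ceil(65.5 / 0.05) = 1310.
Burn-in layers = 6 × (33.5 + 9.88), so 260.28 s.
Remaining layers = 1304 × (10.6 + 9.88) = 26705.92 s.
Total = 260.28 + 26705.92 = 26966.2 s = 7.49 hours.

7.49 hours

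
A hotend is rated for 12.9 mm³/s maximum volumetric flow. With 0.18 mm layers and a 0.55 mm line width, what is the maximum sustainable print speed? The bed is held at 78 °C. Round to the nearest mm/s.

Bead cross-section = 0.18 × 0.55 = 0.099 mm².
v_max = Q/A = 12.9/0.099 = 130.30 mm/s → 130 mm/s.

130 mm/s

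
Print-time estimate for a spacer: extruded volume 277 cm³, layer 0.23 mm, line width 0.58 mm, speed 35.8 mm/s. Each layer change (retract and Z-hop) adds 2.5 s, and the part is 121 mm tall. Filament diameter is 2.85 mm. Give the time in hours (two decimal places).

Bead cross-section = 0.23 × 0.58 = 0.1334 mm².
Toolpath length = 277 cm³ / 0.1334 mm² = 277000 / 0.1334 = 2076461.8 mm.
Print-move time: 2076461.8 / 35.8 → 58001.7 s.
Layers = ⌈121/0.23⌉ = 527.
Z-hop total = 527 × 2.5, so 1317.5 s.
Total = 58001.7 + 1317.5 = 59319.2 s = 16.48 hours.

16.48 hours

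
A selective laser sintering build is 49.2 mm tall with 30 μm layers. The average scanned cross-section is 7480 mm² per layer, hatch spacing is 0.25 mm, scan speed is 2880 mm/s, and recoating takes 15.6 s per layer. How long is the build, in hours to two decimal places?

11.84 hours

Layers = ⌈49.2/0.03⌉ = 1640.
Per-layer scan distance = 7480 / 0.25 = 29920 mm.
Scan time per layer = 29920 / 2880, so 10.3889 s.
Time per layer: 10.3889 + 15.6 → 25.9889 s.
1640 layers × 25.9889 s/layer = 42621.796 s, i.e. 11.84 hours.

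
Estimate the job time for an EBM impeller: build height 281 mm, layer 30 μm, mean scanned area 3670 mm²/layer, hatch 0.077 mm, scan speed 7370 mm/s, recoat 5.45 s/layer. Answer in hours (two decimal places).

Layer count = ceil(281 / 0.03) = 9367.
Per-layer scan distance: 3670 / 0.077 → 47662.3 mm.
Beam time per layer = 47662.3 / 7370, so 6.4671 s.
Per-layer time: 6.4671 + 5.45 → 11.9171 s.
Build time = 9367 × 11.9171 = 111627.4757 s = 31.01 hours.

31.01 hours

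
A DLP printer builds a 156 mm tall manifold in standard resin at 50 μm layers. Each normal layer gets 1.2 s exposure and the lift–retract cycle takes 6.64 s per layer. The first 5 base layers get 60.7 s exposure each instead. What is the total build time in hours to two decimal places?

6.88 hours

Number of layers: 156 / 0.05 → 3120 (rounded up).
Burn-in layers: 5 × (60.7 + 6.64) → 336.7 s.
Remaining layers = 3115 × (1.2 + 6.64), so 24421.6 s.
Sum: 336.7 + 24421.6 = 24758.3 s → 6.88 hours.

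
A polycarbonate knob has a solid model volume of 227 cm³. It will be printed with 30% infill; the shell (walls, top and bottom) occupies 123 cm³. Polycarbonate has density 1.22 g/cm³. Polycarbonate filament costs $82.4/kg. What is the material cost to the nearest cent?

Volume inside the shell: 227 − 123 → 104 cm³.
Infill volume: 0.30 × 104 → 31.2 cm³.
Total printed volume = 123 + 31.2, so 154.2 cm³.
Mass = 154.2 × 1.22 = 188.124 g.
At $82.4/kg: 188.124/1000 × 82.4 = $15.50.

$15.50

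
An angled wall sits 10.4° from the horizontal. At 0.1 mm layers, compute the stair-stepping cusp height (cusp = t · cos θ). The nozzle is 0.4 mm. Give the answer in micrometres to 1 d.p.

98.4 μm

h_c = t·cos θ = 0.1 × 0.9836 = 0.09836 mm (98.4 μm).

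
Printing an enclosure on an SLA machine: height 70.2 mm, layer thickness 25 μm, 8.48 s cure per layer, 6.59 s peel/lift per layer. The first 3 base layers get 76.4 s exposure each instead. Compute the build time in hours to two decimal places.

Layers = ⌈70.2/0.025⌉ = 2808.
Bottom layers: 3 × (76.4 + 6.59) → 248.97 s.
Regular layers = 2805 × (8.48 + 6.59) = 42271.35 s.
Total = 248.97 + 42271.35 = 42520.32 s = 11.81 hours.

11.81 hours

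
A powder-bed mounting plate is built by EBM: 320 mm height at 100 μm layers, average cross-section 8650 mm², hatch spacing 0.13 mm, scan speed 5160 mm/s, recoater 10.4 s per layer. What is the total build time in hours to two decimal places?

Number of layers: 320 / 0.1 → 3200 (rounded up).
Hatch length per layer = 8650 / 0.13, so 66538.5 mm.
Per-layer scan time = 66538.5 / 5160 = 12.8951 s.
Time per layer = 12.8951 + 10.4, so 23.2951 s.
Build time = 3200 × 23.2951 = 74544.32 s = 20.71 hours.

20.71 hours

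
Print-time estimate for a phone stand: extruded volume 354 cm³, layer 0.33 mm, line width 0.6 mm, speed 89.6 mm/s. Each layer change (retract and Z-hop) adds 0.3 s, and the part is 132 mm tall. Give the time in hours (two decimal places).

Line area: 0.33 × 0.6 → 0.198 mm².
Total extruded path = 354000/0.198 = 1787878.8 mm.
Time extruding = 1787878.8 / 89.6 = 19954 s.
Layers = ⌈132/0.33⌉ = 400.
Layer-change overhead = 400 × 0.3, so 120 s.
Altogether 19954 + 120 = 20074 s, i.e. 5.58 hours.

5.58 hours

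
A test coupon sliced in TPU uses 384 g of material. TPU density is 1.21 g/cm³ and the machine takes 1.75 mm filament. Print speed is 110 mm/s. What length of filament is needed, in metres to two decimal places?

131.94 m

Volume = 384 g / 1.21 g·cm⁻³ = 317.3554 cm³ = 317355.4 mm³.
Filament cross-section = π × (1.75/2)² = 2.4053 mm².
Length = 317355.4 / 2.4053 = 131940.05 mm = 131.94 m.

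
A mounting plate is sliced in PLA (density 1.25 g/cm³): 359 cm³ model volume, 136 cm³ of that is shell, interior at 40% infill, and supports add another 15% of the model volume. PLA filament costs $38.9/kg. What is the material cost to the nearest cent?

Volume inside the shell = 359 − 136, so 223 cm³.
Infill deposited: 0.40 × 223 → 89.2 cm³.
Support: 0.15 × 359 → 53.85 cm³.
Total printed volume: 136 + 89.2 + 53.85 → 279.05 cm³.
Mass = 279.05 × 1.25 = 348.8125 g.
Cost = 348.8125 g / 1000 × $38.9/kg = $13.57.

$13.57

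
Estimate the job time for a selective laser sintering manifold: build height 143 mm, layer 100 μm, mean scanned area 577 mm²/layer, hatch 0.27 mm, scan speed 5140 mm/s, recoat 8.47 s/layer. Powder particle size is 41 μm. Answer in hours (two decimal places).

Number of layers: 143 / 0.1 → 1430 (rounded up).
Scan path per layer = 577 / 0.27, so 2137 mm.
Per-layer scan time = 2137 / 5140, so 0.4158 s.
Layer cycle = 0.4158 + 8.47, so 8.8858 s.
Total: 1430 × 8.8858 s = 12706.694 s → 3.53 hours.

3.53 hours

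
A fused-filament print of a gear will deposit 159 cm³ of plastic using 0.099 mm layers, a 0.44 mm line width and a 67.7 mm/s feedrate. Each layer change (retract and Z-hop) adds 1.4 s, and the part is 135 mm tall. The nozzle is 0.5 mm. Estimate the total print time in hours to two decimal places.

15.51 hours

Bead cross-section = 0.099 × 0.44, so 0.04356 mm².
Total extruded path = 159000/0.04356 = 3650137.7 mm.
Extrusion time = 3650137.7 / 67.7, so 53916.4 s.
Number of layers: 135 / 0.099 → 1364 (rounded up).
Z-hop total = 1364 × 1.4, so 1909.6 s.
Total = 53916.4 + 1909.6 = 55826 s = 15.51 hours.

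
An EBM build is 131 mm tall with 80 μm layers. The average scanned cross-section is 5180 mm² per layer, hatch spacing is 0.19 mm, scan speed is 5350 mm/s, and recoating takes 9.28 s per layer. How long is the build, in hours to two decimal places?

6.54 hours

Number of layers: 131 / 0.08 → 1638 (rounded up).
Hatch length per layer: 5180 / 0.19 → 27263.2 mm.
Beam time per layer = 27263.2 / 5350, so 5.0959 s.
Per-layer time = 5.0959 + 9.28 = 14.3759 s.
1638 layers × 14.3759 s/layer = 23547.7242 s, i.e. 6.54 hours.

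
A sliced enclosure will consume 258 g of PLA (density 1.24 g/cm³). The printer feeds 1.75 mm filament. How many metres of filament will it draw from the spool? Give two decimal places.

86.50 m

Volume = 258 g / 1.24 g·cm⁻³ = 208.0645 cm³ = 208064.5 mm³.
Cross-section of 1.75 mm filament: π·(1.75/2)² = 2.4053 mm².
Length = 208064.5 / 2.4053 = 86502.52 mm = 86.50 m.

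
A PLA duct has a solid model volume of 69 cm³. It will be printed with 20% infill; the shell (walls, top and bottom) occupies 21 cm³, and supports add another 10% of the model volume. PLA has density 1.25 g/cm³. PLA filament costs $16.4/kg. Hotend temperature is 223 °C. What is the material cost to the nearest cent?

$0.77

Volume inside the shell = 69 − 21 = 48 cm³.
Deposited infill: 0.20 × 48 → 9.6 cm³.
Support: 0.10 × 69 → 6.9 cm³.
Deposited volume = 21 + 9.6 + 6.9, so 37.5 cm³.
Mass = 37.5 × 1.25, so 46.875 g.
Cost = 46.875 g / 1000 × $16.4/kg = $0.77.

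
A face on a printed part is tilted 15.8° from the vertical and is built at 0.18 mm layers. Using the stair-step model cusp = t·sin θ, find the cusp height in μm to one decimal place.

49.0 μm

h_c = t·sin θ = 0.18 × 0.2723 = 0.049014 mm (49.0 μm).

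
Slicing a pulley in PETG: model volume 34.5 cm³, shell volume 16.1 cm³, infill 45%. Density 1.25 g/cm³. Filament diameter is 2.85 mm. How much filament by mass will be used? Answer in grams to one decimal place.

Interior volume: 34.5 − 16.1 → 18.4 cm³.
Deposited infill: 0.45 × 18.4 → 8.28 cm³.
Deposited volume = 16.1 + 8.28, so 24.38 cm³.
Mass = 24.38 × 1.25, so 30.475 g.

30.5 g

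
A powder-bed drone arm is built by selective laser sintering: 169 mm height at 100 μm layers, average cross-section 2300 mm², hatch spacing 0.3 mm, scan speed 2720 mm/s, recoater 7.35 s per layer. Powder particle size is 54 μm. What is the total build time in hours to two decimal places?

Layers = ⌈169/0.1⌉ = 1690.
Per-layer scan distance = 2300 / 0.3, so 7666.7 mm.
Per-layer scan time: 7666.7 / 2720 → 2.8186 s.
Time per layer = 2.8186 + 7.35, so 10.1686 s.
Build time = 1690 × 10.1686 = 17184.934 s = 4.77 hours.

4.77 hours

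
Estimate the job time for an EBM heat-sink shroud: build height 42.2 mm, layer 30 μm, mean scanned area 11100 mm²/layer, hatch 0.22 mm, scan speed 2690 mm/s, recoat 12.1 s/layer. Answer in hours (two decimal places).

12.06 hours

Number of layers: 42.2 / 0.03 → 1407 (rounded up).
Scan path per layer: 11100 / 0.22 → 50454.5 mm.
Per-layer scan time: 50454.5 / 2690 → 18.7563 s.
Time per layer = 18.7563 + 12.1 = 30.8563 s.
Total: 1407 × 30.8563 s = 43414.8141 s → 12.06 hours.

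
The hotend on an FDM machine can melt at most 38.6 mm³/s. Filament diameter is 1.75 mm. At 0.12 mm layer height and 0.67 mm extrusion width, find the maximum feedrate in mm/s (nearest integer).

480 mm/s

A: 0.12 × 0.67 → 0.0804 mm².
v_max = Q/A = 38.6/0.0804 = 480.10 mm/s → 480 mm/s.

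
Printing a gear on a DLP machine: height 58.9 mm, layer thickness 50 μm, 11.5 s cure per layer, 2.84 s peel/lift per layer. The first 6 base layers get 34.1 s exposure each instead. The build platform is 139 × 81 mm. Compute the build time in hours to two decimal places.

Layers = ⌈58.9/0.05⌉ = 1178.
Base layers: 6 × (34.1 + 2.84) → 221.64 s.
Normal layers = 1172 × (11.5 + 2.84) = 16806.48 s.
Sum: 221.64 + 16806.48 = 17028.12 s → 4.73 hours.

4.73 hours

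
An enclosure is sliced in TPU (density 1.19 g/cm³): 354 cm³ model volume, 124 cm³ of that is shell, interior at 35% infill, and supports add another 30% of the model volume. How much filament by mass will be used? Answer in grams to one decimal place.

369.7 g

Interior volume: 354 − 124 → 230 cm³.
Infill deposited = 0.35 × 230 = 80.5 cm³.
Support = 0.30 × 354 = 106.2 cm³.
Total extruded = 124 + 80.5 + 106.2, so 310.7 cm³.
Mass = 310.7 × 1.19 = 369.733 g.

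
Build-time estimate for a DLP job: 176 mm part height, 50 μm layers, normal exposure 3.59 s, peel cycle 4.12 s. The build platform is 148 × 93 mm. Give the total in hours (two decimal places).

7.54 hours

Number of layers: 176 / 0.05 → 3520 (rounded up).
Cycle time = 3.59 + 4.12 = 7.71 s.
Build time: 3520 × 7.71 s = 27139.2 s, i.e. 7.54 hours.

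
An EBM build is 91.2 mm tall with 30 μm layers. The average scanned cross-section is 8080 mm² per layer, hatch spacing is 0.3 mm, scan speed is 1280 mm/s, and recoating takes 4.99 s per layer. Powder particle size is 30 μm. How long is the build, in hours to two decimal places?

21.98 hours

Number of layers: 91.2 / 0.03 → 3040 (rounded up).
Hatch length per layer = 8080 / 0.3, so 26933.3 mm.
Per-layer scan time: 26933.3 / 1280 → 21.0416 s.
Layer cycle = 21.0416 + 4.99, so 26.0316 s.
3040 layers × 26.0316 s/layer = 79136.064 s, i.e. 21.98 hours.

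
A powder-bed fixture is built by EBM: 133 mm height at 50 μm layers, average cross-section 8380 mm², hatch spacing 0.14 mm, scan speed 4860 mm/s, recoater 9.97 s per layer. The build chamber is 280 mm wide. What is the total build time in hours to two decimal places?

16.47 hours

Layer count = ceil(133 / 0.05) = 2660.
Hatch length per layer: 8380 / 0.14 → 59857.1 mm.
Scan time per layer: 59857.1 / 4860 → 12.3163 s.
Layer cycle = 12.3163 + 9.97, so 22.2863 s.
2660 layers × 22.2863 s/layer = 59281.558 s, i.e. 16.47 hours.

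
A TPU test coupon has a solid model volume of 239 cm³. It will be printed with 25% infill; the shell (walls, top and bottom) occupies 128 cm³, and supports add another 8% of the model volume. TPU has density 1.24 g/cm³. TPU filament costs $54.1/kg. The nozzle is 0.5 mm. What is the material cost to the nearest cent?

Interior volume = 239 − 128, so 111 cm³.
Infill deposited: 0.25 × 111 → 27.75 cm³.
Support: 0.08 × 239 → 19.12 cm³.
Total extruded: 128 + 27.75 + 19.12 → 174.87 cm³.
Mass: 174.87 × 1.24 → 216.8388 g.
At $54.1/kg: 216.8388/1000 × 54.1 = $11.73.

$11.73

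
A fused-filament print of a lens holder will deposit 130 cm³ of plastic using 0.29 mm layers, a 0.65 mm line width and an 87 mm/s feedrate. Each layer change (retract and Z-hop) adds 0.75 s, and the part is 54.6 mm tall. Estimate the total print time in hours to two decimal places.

2.24 hours

Line area = 0.29 × 0.65 = 0.1885 mm².
Total extruded path = 130000/0.1885 = 689655.2 mm.
Time extruding = 689655.2 / 87, so 7927.1 s.
Layers = ⌈54.6/0.29⌉ = 189.
Z-hop total = 189 × 0.75 = 141.75 s.
Total = 7927.1 + 141.75 = 8068.85 s = 2.24 hours.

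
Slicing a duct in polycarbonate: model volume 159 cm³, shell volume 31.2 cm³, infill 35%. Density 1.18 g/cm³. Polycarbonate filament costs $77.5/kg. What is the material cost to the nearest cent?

Infill region: 159 − 31.2 → 127.8 cm³.
Infill volume = 0.35 × 127.8 = 44.73 cm³.
Total printed volume = 31.2 + 44.73 = 75.93 cm³.
Mass: 75.93 × 1.18 → 89.5974 g.
Cost = 89.5974 g / 1000 × $77.5/kg = $6.94.

$6.94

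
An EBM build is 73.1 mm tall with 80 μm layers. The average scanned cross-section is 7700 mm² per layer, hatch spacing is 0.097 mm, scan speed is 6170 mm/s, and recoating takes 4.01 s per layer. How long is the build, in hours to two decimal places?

4.28 hours

Number of layers: 73.1 / 0.08 → 914 (rounded up).
Per-layer scan distance = 7700 / 0.097, so 79381.4 mm.
Per-layer scan time = 79381.4 / 6170, so 12.8657 s.
Layer cycle: 12.8657 + 4.01 → 16.8757 s.
Build time = 914 × 16.8757 = 15424.3898 s = 4.28 hours.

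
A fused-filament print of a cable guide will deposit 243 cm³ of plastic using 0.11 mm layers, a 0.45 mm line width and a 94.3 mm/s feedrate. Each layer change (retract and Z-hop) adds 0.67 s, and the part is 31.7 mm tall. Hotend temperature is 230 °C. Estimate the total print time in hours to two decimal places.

14.51 hours

Line area = 0.11 × 0.45, so 0.0495 mm².
Toolpath length = 243 cm³ / 0.0495 mm² = 243000 / 0.0495 = 4909090.9 mm.
Print-move time = 4909090.9 / 94.3, so 52058.2 s.
Number of layers: 31.7 / 0.11 → 289 (rounded up).
Non-print overhead = 289 × 0.67 = 193.63 s.
Altogether 52058.2 + 193.63 = 52251.83 s, i.e. 14.51 hours.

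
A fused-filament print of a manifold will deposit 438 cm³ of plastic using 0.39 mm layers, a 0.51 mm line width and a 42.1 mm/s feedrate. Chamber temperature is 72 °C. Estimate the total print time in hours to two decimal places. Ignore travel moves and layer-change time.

Line area = 0.39 × 0.51, so 0.1989 mm².
Total extruded path = 438000/0.1989 = 2202111.6 mm.
Print-move time: 2202111.6 / 42.1 → 52306.7 s.
That's 52306.7 s → 14.53 hours.

14.53 hours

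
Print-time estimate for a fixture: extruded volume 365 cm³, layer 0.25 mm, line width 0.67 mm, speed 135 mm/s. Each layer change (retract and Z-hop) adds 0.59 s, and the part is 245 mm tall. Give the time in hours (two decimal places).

4.64 hours

Extrusion cross-section = 0.25 × 0.67, so 0.1675 mm².
Total extruded path = 365000/0.1675 = 2179104.5 mm.
Extrusion time: 2179104.5 / 135 → 16141.5 s.
Layer count = ceil(245 / 0.25) = 980.
Non-print overhead = 980 × 0.59 = 578.2 s.
Total = 16141.5 + 578.2 = 16719.7 s = 4.64 hours.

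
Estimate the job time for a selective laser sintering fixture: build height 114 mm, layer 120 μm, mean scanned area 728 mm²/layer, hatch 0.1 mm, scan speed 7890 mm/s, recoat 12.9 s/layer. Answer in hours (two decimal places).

Number of layers: 114 / 0.12 → 950 (rounded up).
Scan path per layer = 728 / 0.1, so 7280 mm.
Per-layer scan time = 7280 / 7890 = 0.9227 s.
Layer cycle = 0.9227 + 12.9 = 13.8227 s.
Build time = 950 × 13.8227 = 13131.565 s = 3.65 hours.

3.65 hours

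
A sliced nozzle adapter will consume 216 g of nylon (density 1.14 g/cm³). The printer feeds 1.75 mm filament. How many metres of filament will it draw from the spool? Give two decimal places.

Volume = 216 g / 1.14 g·cm⁻³ = 189.4737 cm³ = 189473.7 mm³.
Filament cross-section = π × (1.75/2)² = 2.4053 mm².
Length = 189473.7 / 2.4053 = 78773.42 mm = 78.77 m.

78.77 m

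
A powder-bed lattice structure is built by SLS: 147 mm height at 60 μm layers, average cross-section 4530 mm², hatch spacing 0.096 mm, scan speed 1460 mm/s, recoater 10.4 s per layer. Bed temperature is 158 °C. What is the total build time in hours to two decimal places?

29.07 hours

Number of layers: 147 / 0.06 → 2450 (rounded up).
Per-layer scan distance: 4530 / 0.096 → 47187.5 mm.
Laser time per layer = 47187.5 / 1460, so 32.3202 s.
Layer cycle = 32.3202 + 10.4, so 42.7202 s.
Build time = 2450 × 42.7202 = 104664.49 s = 29.07 hours.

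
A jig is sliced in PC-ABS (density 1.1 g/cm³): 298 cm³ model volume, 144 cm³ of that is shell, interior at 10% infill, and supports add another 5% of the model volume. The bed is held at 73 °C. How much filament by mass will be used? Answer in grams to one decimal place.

191.7 g

Volume inside the shell = 298 − 144, so 154 cm³.
Deposited infill = 0.10 × 154 = 15.4 cm³.
Support: 0.05 × 298 → 14.9 cm³.
Deposited volume = 144 + 15.4 + 14.9 = 174.3 cm³.
Mass = 174.3 × 1.1 = 191.73 g.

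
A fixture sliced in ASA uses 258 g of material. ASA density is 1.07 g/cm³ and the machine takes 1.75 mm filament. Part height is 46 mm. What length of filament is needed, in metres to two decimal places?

100.25 m

Extruded volume: 258/1.07 = 241.1215 cm³ (241121.5 mm³).
Cross-section of 1.75 mm filament: π·(1.75/2)² = 2.4053 mm².
L = V/A = 241121.5/2.4053 = 100245.92 mm → 100.25 m.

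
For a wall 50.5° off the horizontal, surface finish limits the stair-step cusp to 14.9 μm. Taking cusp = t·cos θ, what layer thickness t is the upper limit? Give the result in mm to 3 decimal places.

0.023 mm

cos(50.5°) = 0.6361; t_max = 0.0149/0.6361 = 0.023 mm.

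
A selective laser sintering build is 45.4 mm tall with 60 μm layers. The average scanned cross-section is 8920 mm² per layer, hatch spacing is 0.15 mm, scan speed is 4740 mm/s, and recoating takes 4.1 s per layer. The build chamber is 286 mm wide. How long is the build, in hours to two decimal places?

Layers = ⌈45.4/0.06⌉ = 757.
Hatch length per layer: 8920 / 0.15 → 59466.7 mm.
Laser time per layer = 59466.7 / 4740 = 12.5457 s.
Per-layer time = 12.5457 + 4.1, so 16.6457 s.
757 layers × 16.6457 s/layer = 12600.7949 s, i.e. 3.50 hours.

3.50 hours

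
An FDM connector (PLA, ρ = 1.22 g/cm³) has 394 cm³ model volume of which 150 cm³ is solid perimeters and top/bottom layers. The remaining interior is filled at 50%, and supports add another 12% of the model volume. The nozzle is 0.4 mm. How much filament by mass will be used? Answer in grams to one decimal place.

Volume inside the shell = 394 − 150, so 244 cm³.
Infill volume: 0.50 × 244 → 122 cm³.
Support = 0.12 × 394 = 47.28 cm³.
Total printed volume: 150 + 122 + 47.28 → 319.28 cm³.
Mass = 319.28 × 1.22 = 389.5216 g.

389.5 g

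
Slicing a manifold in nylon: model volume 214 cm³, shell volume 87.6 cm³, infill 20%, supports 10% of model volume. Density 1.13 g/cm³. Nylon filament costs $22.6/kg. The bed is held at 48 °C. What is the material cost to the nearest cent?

$3.43

Interior volume: 214 − 87.6 → 126.4 cm³.
Deposited infill = 0.20 × 126.4 = 25.28 cm³.
Support = 0.10 × 214, so 21.4 cm³.
Total extruded = 87.6 + 25.28 + 21.4 = 134.28 cm³.
Mass = 134.28 × 1.13, so 151.7364 g.
Cost = 151.7364 g / 1000 × $22.6/kg = $3.43.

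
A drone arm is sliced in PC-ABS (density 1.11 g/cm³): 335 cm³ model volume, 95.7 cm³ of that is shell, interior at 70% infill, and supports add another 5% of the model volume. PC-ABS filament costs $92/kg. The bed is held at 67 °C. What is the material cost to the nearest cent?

$28.59

Interior volume: 335 − 95.7 → 239.3 cm³.
Infill deposited = 0.70 × 239.3, so 167.51 cm³.
Support: 0.05 × 335 → 16.75 cm³.
Deposited volume = 95.7 + 167.51 + 16.75 = 279.96 cm³.
Mass = 279.96 × 1.11, so 310.7556 g.
At $92/kg: 310.7556/1000 × 92 = $28.59.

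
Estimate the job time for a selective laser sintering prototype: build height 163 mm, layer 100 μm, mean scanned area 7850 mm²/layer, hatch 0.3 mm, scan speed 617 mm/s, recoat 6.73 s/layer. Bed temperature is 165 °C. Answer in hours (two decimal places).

Layer count = ceil(163 / 0.1) = 1630.
Per-layer scan distance: 7850 / 0.3 → 26166.7 mm.
Scan time per layer = 26166.7 / 617 = 42.4096 s.
Time per layer: 42.4096 + 6.73 → 49.1396 s.
1630 layers × 49.1396 s/layer = 80097.548 s, i.e. 22.25 hours.

22.25 hours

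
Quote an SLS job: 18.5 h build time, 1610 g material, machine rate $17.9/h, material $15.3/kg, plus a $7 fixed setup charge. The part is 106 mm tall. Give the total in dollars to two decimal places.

$362.78

Machine-time cost = 17.9 × 18.5, so $331.15.
Material charge: 15.3 × 1610/1000 → $24.633.
Adding setup: 331.15 + 24.633 + 7 → 362.783 ≈ $362.78.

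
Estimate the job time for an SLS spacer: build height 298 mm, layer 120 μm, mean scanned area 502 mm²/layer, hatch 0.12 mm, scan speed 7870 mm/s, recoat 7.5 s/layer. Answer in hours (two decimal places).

5.54 hours

Layers = ⌈298/0.12⌉ = 2484.
Scan path per layer = 502 / 0.12, so 4183.3 mm.
Laser time per layer: 4183.3 / 7870 → 0.5316 s.
Per-layer time = 0.5316 + 7.5, so 8.0316 s.
2484 layers × 8.0316 s/layer = 19950.4944 s, i.e. 5.54 hours.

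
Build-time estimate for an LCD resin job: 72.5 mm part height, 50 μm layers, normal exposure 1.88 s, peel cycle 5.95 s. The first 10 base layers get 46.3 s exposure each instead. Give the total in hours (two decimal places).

Layers = ⌈72.5/0.05⌉ = 1450.
Base layers: 10 × (46.3 + 5.95) → 522.5 s.
Regular layers = 1440 × (1.88 + 5.95), so 11275.2 s.
Sum: 522.5 + 11275.2 = 11797.7 s → 3.28 hours.

3.28 hours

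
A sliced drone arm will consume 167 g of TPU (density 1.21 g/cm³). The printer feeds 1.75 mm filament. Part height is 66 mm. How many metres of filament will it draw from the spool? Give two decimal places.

57.38 m

Extruded volume: 167/1.21 = 138.0165 cm³ (138016.5 mm³).
A = π r² = π × 0.875² = 2.4053 mm².
L = V/A = 138016.5/2.4053 = 57380.16 mm → 57.38 m.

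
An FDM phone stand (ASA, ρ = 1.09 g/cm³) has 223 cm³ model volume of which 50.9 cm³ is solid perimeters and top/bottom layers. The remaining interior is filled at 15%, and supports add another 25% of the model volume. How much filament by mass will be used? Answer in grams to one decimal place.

144.4 g

Interior volume = 223 − 50.9 = 172.1 cm³.
Infill deposited = 0.15 × 172.1 = 25.815 cm³.
Support = 0.25 × 223, so 55.75 cm³.
Total extruded = 50.9 + 25.815 + 55.75, so 132.465 cm³.
Mass: 132.465 × 1.09 → 144.38685 g.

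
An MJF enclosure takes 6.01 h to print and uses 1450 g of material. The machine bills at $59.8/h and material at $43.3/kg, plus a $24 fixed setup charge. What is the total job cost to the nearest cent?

$446.18

Machine cost: 59.8 × 6.01 → $359.398.
Material charge: 43.3 × 1450/1000 → $62.785.
Total = 359.398 + 62.785 + 24 = 446.183 ≈ $446.18.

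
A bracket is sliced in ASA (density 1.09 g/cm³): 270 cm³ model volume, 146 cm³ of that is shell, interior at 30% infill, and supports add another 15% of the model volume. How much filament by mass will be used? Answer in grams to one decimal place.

243.8 g

Interior volume = 270 − 146 = 124 cm³.
Infill deposited = 0.30 × 124, so 37.2 cm³.
Support = 0.15 × 270, so 40.5 cm³.
Total printed volume: 146 + 37.2 + 40.5 → 223.7 cm³.
Mass: 223.7 × 1.09 → 243.833 g.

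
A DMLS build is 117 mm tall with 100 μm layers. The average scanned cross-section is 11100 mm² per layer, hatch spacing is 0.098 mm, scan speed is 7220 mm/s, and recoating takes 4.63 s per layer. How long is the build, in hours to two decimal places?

Number of layers: 117 / 0.1 → 1170 (rounded up).
Hatch length per layer: 11100 / 0.098 → 113265.3 mm.
Per-layer scan time = 113265.3 / 7220 = 15.6877 s.
Layer cycle = 15.6877 + 4.63 = 20.3177 s.
1170 layers × 20.3177 s/layer = 23771.709 s, i.e. 6.60 hours.

6.60 hours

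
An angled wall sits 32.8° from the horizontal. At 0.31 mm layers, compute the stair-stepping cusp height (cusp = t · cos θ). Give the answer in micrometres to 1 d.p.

260.6 μm

h_c = t·cos θ = 0.31 × 0.8406 = 0.260586 mm (260.6 μm).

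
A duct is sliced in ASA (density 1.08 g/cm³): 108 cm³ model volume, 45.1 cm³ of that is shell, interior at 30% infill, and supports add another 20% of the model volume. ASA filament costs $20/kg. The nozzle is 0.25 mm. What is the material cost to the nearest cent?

$1.85

Interior volume: 108 − 45.1 → 62.9 cm³.
Infill deposited: 0.30 × 62.9 → 18.87 cm³.
Support = 0.20 × 108, so 21.6 cm³.
Total extruded = 45.1 + 18.87 + 21.6, so 85.57 cm³.
Mass = 85.57 × 1.08, so 92.4156 g.
At $20/kg: 92.4156/1000 × 20 = $1.85.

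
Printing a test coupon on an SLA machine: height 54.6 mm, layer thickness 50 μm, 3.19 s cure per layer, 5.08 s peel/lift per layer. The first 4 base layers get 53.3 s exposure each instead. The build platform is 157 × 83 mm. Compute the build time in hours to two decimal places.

Layers = ⌈54.6/0.05⌉ = 1092.
Bottom layers = 4 × (53.3 + 5.08), so 233.52 s.
Regular layers = 1088 × (3.19 + 5.08), so 8997.76 s.
Total = 233.52 + 8997.76 = 9231.28 s = 2.56 hours.

2.56 hours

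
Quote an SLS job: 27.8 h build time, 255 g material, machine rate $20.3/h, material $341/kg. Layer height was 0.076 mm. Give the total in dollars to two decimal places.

Machine-time cost = 20.3 × 27.8 = $564.34.
Material cost = 341 × 255/1000, so $86.955.
Total = 564.34 + 86.955 = 651.295 ≈ $651.30.

$651.30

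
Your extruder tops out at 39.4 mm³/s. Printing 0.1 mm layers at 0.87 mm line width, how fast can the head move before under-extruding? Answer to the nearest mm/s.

453 mm/s

A: 0.1 × 0.87 → 0.087 mm².
Max speed = 39.4 / 0.087 = 452.87 ≈ 453 mm/s.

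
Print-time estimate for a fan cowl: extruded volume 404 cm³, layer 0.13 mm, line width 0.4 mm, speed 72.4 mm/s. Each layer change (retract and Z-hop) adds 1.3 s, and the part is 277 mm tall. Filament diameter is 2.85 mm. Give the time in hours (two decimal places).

Line area: 0.13 × 0.4 → 0.052 mm².
Path length: 404000 mm³ / 0.052 mm² → 7769230.8 mm.
Print-move time = 7769230.8 / 72.4 = 107309.8 s.
Layer count = ceil(277 / 0.13) = 2131.
Layer-change overhead = 2131 × 1.3 = 2770.3 s.
Altogether 107309.8 + 2770.3 = 110080.1 s, i.e. 30.58 hours.

30.58 hours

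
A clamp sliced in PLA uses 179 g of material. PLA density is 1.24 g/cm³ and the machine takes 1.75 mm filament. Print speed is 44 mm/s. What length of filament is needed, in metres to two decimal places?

60.02 m

Extruded volume: 179/1.24 = 144.3548 cm³ (144354.8 mm³).
A = π r² = π × 0.875² = 2.4053 mm².
L = V/A = 144354.8/2.4053 = 60015.3 mm → 60.02 m.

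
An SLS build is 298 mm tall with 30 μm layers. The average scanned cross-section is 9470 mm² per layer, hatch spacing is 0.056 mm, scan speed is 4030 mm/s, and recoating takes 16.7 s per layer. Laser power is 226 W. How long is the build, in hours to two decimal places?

Layer count = ceil(298 / 0.03) = 9934.
Scan path per layer: 9470 / 0.056 → 169107.1 mm.
Laser time per layer = 169107.1 / 4030 = 41.9621 s.
Layer cycle: 41.9621 + 16.7 → 58.6621 s.
Total: 9934 × 58.6621 s = 582749.3014 s → 161.87 hours.

161.87 hours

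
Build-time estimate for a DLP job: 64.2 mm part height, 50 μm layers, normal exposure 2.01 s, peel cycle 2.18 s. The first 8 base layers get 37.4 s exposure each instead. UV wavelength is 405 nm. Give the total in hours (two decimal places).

1.57 hours

Number of layers: 64.2 / 0.05 → 1284 (rounded up).
Base layers: 8 × (37.4 + 2.18) → 316.64 s.
Normal layers: 1276 × (2.01 + 2.18) → 5346.44 s.
Sum: 316.64 + 5346.44 = 5663.08 s → 1.57 hours.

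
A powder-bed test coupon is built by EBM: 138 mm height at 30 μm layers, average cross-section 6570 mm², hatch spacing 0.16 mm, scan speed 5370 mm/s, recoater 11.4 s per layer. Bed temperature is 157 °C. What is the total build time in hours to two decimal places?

Number of layers: 138 / 0.03 → 4600 (rounded up).
Scan path per layer: 6570 / 0.16 → 41062.5 mm.
Beam time per layer: 41062.5 / 5370 → 7.6466 s.
Layer cycle = 7.6466 + 11.4, so 19.0466 s.
4600 layers × 19.0466 s/layer = 87614.36 s, i.e. 24.34 hours.

24.34 hours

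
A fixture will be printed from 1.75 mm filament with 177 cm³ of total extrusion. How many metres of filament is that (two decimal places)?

Filament cross-section = π × (1.75/2)² = 2.4053 mm².
L = 177000 mm³ / 2.4053 mm² = 73587.49 mm, i.e. 73.59 m.

73.59 m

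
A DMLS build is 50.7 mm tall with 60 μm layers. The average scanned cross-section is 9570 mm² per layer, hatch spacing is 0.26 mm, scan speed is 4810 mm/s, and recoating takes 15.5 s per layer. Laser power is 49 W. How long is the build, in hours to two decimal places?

5.43 hours

Number of layers: 50.7 / 0.06 → 845 (rounded up).
Scan path per layer = 9570 / 0.26, so 36807.7 mm.
Per-layer scan time = 36807.7 / 4810 = 7.6523 s.
Per-layer time = 7.6523 + 15.5 = 23.1523 s.
845 layers × 23.1523 s/layer = 19563.6935 s, i.e. 5.43 hours.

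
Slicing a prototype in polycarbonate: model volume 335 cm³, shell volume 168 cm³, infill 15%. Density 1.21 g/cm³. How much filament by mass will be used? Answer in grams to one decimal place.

Interior volume = 335 − 168 = 167 cm³.
Infill volume: 0.15 × 167 → 25.05 cm³.
Deposited volume: 168 + 25.05 → 193.05 cm³.
Mass = 193.05 × 1.21 = 233.5905 g.

233.6 g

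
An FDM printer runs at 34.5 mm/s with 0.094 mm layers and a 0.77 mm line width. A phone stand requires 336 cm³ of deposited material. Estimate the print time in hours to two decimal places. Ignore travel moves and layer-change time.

Bead cross-section = 0.094 × 0.77 = 0.07238 mm².
Toolpath length = 336 cm³ / 0.07238 mm² = 336000 / 0.07238 = 4642166.3 mm.
Print-move time = 4642166.3 / 34.5 = 134555.5 s.
That's 134555.5 s → 37.38 hours.

37.38 hours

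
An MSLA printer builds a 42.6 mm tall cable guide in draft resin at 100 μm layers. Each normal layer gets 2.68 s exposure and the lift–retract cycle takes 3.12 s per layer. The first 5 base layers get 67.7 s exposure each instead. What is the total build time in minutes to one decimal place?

46.6 minutes

Number of layers: 42.6 / 0.1 → 426 (rounded up).
Base layers: 5 × (67.7 + 3.12) → 354.1 s.
Remaining layers = 421 × (2.68 + 3.12), so 2441.8 s.
Sum: 354.1 + 2441.8 = 2795.9 s → 46.6 minutes.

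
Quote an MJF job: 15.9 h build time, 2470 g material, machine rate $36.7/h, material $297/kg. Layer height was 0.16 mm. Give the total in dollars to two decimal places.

Time charge: 36.7 × 15.9 → $583.53.
Feedstock cost = 297 × 2470/1000 = $733.59.
Total = 583.53 + 733.59 = $1317.12.

$1317.12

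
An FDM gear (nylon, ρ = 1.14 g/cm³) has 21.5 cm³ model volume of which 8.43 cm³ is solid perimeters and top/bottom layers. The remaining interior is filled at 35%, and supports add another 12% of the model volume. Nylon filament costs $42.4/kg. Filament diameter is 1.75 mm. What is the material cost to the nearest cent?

$0.75

Infill region = 21.5 − 8.43 = 13.07 cm³.
Infill volume = 0.35 × 13.07 = 4.5745 cm³.
Support: 0.12 × 21.5 → 2.58 cm³.
Total extruded = 8.43 + 4.5745 + 2.58 = 15.5845 cm³.
Mass = 15.5845 × 1.14 = 17.76633 g.
Cost = 17.76633 g / 1000 × $42.4/kg = $0.75.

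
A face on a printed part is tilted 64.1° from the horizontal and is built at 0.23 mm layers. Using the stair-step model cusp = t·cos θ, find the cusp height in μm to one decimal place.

Cusp = layer height × cos(64.1°) = 0.23 × 0.4368 = 0.100464 mm = 100.5 μm.

100.5 μm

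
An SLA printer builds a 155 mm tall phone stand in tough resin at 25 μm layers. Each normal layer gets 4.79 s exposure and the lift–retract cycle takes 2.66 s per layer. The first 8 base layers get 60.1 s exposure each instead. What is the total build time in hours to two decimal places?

12.95 hours

Layer count = ceil(155 / 0.025) = 6200.
Base layers = 8 × (60.1 + 2.66), so 502.08 s.
Regular layers = 6192 × (4.79 + 2.66), so 46130.4 s.
Total = 502.08 + 46130.4 = 46632.48 s = 12.95 hours.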